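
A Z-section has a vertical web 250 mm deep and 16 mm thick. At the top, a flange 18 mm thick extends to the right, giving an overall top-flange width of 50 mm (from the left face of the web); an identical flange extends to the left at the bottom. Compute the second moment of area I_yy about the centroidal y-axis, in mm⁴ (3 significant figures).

I_yy ≈ 9.68 × 10⁵ mm⁴

Split into non-overlapping primitives; take the origin at the lower-left of the bounding box.
Web: 16 × 250, A = 4 000 mm², x = 42 mm, Ī = 85 333 mm⁴.
Top flange (beyond web): 34 × 18, A = 612 mm², x = 67 mm, Ī = 58 956 mm⁴.
Bottom flange (beyond web): 34 × 18, A = 612 mm², x = 17 mm, Ī = 58 956 mm⁴.
Centroid: x̄ = ΣA·x / ΣA = 42 mm.
Transfer each piece to the centroidal y-axis using Ī + A·d² with d = x − 42:
  web: d = 0 mm → contributes +85 333 mm⁴
  top flange (beyond web): d = 25 mm → contributes +441 456 mm⁴
  bottom flange (beyond web): d = -25 mm → contributes +441 456 mm⁴
Total I = 968 245 mm⁴.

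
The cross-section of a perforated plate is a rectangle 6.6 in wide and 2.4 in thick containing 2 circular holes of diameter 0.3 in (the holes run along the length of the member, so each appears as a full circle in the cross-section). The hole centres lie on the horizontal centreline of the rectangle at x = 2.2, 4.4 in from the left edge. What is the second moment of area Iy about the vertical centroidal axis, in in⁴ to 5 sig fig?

Break the section into simple shapes (no overlaps), measuring from the bottom-left corner of the bounding box.
Plate: 6.6 × 2.4, A = 15.84 in², x = 3.3 in, Ī = 57.4992 in⁴.
Hole 1 (subtracted): ⌀0.3, A = 0.07068583 in², x = 2.2 in, Ī = 0.0003976078 in⁴.
Hole 2 (subtracted): ⌀0.3, A = 0.07068583 in², x = 4.4 in, Ī = 0.0003976078 in⁴.
By symmetry the centroid is at mid-width, x̄ = 3.3 in.
Transfer each piece to the vertical centroidal axis using Ī + A·d² with d = x − 3.3:
  plate: d = 0 in → contributes +57.4992 in⁴
  hole 1: d = -1.1 in → contributes −0.08592747 in⁴
  hole 2: d = 1.1 in → contributes −0.08592747 in⁴
Total I = 57.32735 in⁴.

Iy ≈ 57.327 in⁴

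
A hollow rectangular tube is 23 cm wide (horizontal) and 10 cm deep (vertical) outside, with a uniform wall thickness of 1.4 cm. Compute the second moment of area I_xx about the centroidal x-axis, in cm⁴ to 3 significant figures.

I_xx ≈ 1290 cm⁴

Treat the section as a set of non-overlapping primitives; coordinates are from the bounding-box lower-left.
Outer rectangle: 23 × 10, A = 230 cm², y = 5 cm, Ī = 1916.7 cm⁴.
Inner void (subtracted): 20.2 × 7.2, A = 145.44 cm², y = 5 cm, Ī = 628.3 cm⁴.
By symmetry the centroid is at mid-height, ȳ = 5 cm.
All pieces are centred on the centroidal x-axis, so I = ΣĪ (holes subtracted) = 1288.4 cm⁴.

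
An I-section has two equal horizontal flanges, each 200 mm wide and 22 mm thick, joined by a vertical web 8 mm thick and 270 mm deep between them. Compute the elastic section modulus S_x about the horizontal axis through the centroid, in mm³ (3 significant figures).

S_x ≈ 1.28 × 10⁶ mm³

Treat the section as a set of non-overlapping primitives; coordinates are from the bounding-box lower-left.
Bottom flange: 200 × 22, A = 4 400 mm², y = 11 mm, Ī = 177 467 mm⁴.
Web: 8 × 270, A = 2 160 mm², y = 157 mm, Ī = 13 122 000 mm⁴.
Top flange: 200 × 22, A = 4 400 mm², y = 303 mm, Ī = 177 467 mm⁴.
By symmetry the centroid is at mid-height, ȳ = 157 mm.
Transfer each piece to the horizontal axis through the centroid using Ī + A·d² with d = y − 157:
  bottom flange: d = -146 mm → contributes +93 967 867 mm⁴
  web: d = 0 mm → contributes +13 122 000 mm⁴
  top flange: d = 146 mm → contributes +93 967 867 mm⁴
Total I = 201 057 733 mm⁴.
Extreme fibre distance c = 157 mm; S = I/c = 1 280 623 mm³.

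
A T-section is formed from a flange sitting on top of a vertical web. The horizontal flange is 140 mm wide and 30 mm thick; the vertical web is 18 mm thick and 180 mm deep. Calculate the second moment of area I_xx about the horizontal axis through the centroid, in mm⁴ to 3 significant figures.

I_xx ≈ 2.92 × 10⁷ mm⁴

Decompose the section into non-overlapping parts with the origin at the bottom-left of its bounding rectangle.
Flange: 140 × 30, A = 4 200 mm², y = 195 mm, Ī = 315 000 mm⁴.
Web: 18 × 180, A = 3 240 mm², y = 90 mm, Ī = 8 748 000 mm⁴.
Centroid: ȳ = ΣA·y / ΣA = 149.27 mm.
Transfer each piece to the horizontal axis through the centroid using Ī + A·d² with d = y − 149.27:
  flange: d = 45.726 mm → contributes +9 096 567 mm⁴
  web: d = -59.274 mm → contributes +20 131 513 mm⁴
Total I = 29 228 081 mm⁴.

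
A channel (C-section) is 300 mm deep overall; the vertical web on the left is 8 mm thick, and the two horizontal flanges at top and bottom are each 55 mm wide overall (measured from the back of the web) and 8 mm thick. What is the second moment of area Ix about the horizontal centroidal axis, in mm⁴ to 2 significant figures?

Ix ≈ 3.4 × 10⁷ mm⁴

Treat the section as a set of non-overlapping primitives; coordinates are from the bounding-box lower-left.
Web: 8 × 300, A = 2 400 mm², y = 150 mm, Ī = 18 000 000 mm⁴.
Top flange (beyond web): 47 × 8, A = 376 mm², y = 296 mm, Ī = 2 005 mm⁴.
Bottom flange (beyond web): 47 × 8, A = 376 mm², y = 4 mm, Ī = 2 005 mm⁴.
By symmetry the centroid is at mid-height, ȳ = 150 mm.
Transfer each piece to the horizontal centroidal axis using Ī + A·d² with d = y − 150:
  web: d = 0 mm → contributes +18 000 000 mm⁴
  top flange (beyond web): d = 146 mm → contributes +8 016 821 mm⁴
  bottom flange (beyond web): d = -146 mm → contributes +8 016 821 mm⁴
Total I = 34 033 643 mm⁴.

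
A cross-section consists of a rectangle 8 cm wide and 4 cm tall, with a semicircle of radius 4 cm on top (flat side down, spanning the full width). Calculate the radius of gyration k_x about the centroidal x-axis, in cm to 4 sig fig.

k_x ≈ 2.146 cm

Treat the section as a set of non-overlapping primitives; coordinates are from the bounding-box lower-left.
Rectangular body: 8 × 4, A = 32 cm², y = 2 cm, Ī = 42.6667 cm⁴.
Semicircular cap: semicircle r = 4, A = 25.1327 cm², y = 5.69765 cm, Ī = 28.0978 cm⁴.
Centroid: ȳ = ΣA·y / ΣA = 3.6266 cm.
Transfer each piece to the centroidal x-axis using Ī + A·d² with d = y − 3.6266:
  rectangular body: d = -1.6266 cm → contributes +127.333 cm⁴
  semicircular cap: d = 2.07105 cm → contributes +135.899 cm⁴
Total I = 263.232 cm⁴.
Radius of gyration: k = √(I/A) = √(263.232 / 57.1327) = 2.14648 cm.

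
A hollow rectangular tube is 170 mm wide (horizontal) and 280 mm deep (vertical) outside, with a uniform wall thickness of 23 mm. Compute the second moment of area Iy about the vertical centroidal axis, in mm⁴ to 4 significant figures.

Break the section into simple shapes (no overlaps), measuring from the bottom-left corner of the bounding box.
Outer rectangle: 170 × 280, A = 47 600 mm², x = 85 mm, Ī = 114 636 667 mm⁴.
Inner void (subtracted): 124 × 234, A = 29 016 mm², x = 85 mm, Ī = 37 179 168 mm⁴.
By symmetry the centroid is at mid-width, x̄ = 85 mm.
All pieces are centred on the vertical centroidal axis, so I = ΣĪ (holes subtracted) = 77 457 499 mm⁴.

Iy ≈ 7.746 × 10⁷ mm⁴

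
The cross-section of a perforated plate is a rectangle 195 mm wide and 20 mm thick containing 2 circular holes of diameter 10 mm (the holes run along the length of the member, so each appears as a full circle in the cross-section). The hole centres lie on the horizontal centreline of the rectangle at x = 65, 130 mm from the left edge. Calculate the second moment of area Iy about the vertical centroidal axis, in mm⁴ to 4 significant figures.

Iy ≈ 1.219 × 10⁷ mm⁴

Decompose the section into non-overlapping parts with the origin at the bottom-left of its bounding rectangle.
Plate: 195 × 20, A = 3 900 mm², x = 97.5 mm, Ī = 12 358 125 mm⁴.
Hole 1 (subtracted): ⌀10, A = 78.5398 mm², x = 65 mm, Ī = 490.874 mm⁴.
Hole 2 (subtracted): ⌀10, A = 78.5398 mm², x = 130 mm, Ī = 490.874 mm⁴.
By symmetry the centroid is at mid-width, x̄ = 97.5 mm.
Transfer each piece to the vertical centroidal axis using Ī + A·d² with d = x − 97.5:
  plate: d = 0 mm → contributes +12 358 125 mm⁴
  hole 1: d = -32.5 mm → contributes −83448.6 mm⁴
  hole 2: d = 32.5 mm → contributes −83448.6 mm⁴
Total I = 12 191 228 mm⁴.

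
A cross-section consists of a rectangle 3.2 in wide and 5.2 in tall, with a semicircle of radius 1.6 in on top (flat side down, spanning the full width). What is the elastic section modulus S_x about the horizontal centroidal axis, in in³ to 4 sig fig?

Treat the section as a set of non-overlapping primitives; coordinates are from the bounding-box lower-left.
Rectangular body: 3.2 × 5.2, A = 16.64 in², y = 2.6 in, Ī = 37.4955 in⁴.
Semicircular cap: semicircle r = 1.6, A = 4.02124 in², y = 5.87906 in, Ī = 0.719303 in⁴.
Centroid: ȳ = ΣA·y / ΣA = 3.23819 in.
Transfer each piece to the horizontal centroidal axis using Ī + A·d² with d = y − 3.23819:
  rectangular body: d = -0.638194 in → contributes +44.2728 in⁴
  semicircular cap: d = 2.64087 in → contributes +28.7641 in⁴
Total I = 73.0369 in⁴.
Extreme fibre distance c = 3.56181 in; S = I/c = 20.5056 in³.

S_x ≈ 20.51 in³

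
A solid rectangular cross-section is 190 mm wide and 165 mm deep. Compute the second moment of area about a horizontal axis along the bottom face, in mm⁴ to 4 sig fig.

The section: 190 × 165, A = 31 350 mm², y = 82.5 mm, Ī = 71 125 313 mm⁴.
Transfer it to the base of the section using Ī + A·d² with d = y − 0:
  the section: d = 82.5 mm → contributes +284 501 250 mm⁴
Total I = 284 501 250 mm⁴.

I_base ≈ 2.845 × 10⁸ mm⁴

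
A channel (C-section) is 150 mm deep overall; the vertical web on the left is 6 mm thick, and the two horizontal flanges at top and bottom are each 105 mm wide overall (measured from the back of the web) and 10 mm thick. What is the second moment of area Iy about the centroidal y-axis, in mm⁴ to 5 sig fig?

Decompose the section into non-overlapping parts with the origin at the bottom-left of its bounding rectangle.
Web: 6 × 150, A = 900 mm², x = 3 mm, Ī = 2 700 mm⁴.
Top flange (beyond web): 99 × 10, A = 990 mm², x = 55.5 mm, Ī = 808582.5 mm⁴.
Bottom flange (beyond web): 99 × 10, A = 990 mm², x = 55.5 mm, Ī = 808582.5 mm⁴.
Centroid: x̄ = ΣA·x / ΣA = 39.09375 mm.
Transfer each piece to the centroidal y-axis using Ī + A·d² with d = x − 39.09375:
  web: d = -36.09375 mm → contributes +1 175 183 mm⁴
  top flange (beyond web): d = 16.40625 mm → contributes +1 075 056 mm⁴
  bottom flange (beyond web): d = 16.40625 mm → contributes +1 075 056 mm⁴
Total I = 3 325 295 mm⁴.

Iy ≈ 3.3253 × 10⁶ mm⁴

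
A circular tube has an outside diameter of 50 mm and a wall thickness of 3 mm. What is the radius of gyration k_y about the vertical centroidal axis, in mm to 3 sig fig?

k_y ≈ 16.7 mm

Treat the section as a set of non-overlapping primitives; coordinates are from the bounding-box lower-left.
Outer circle: ⌀50, A = 1963.5 mm², x = 25 mm, Ī = 306 796 mm⁴.
Bore (subtracted): ⌀44, A = 1520.5 mm², x = 25 mm, Ī = 183 984 mm⁴.
By symmetry the centroid is at mid-width, x̄ = 25 mm.
All pieces are centred on the vertical centroidal axis, so I = ΣĪ (holes subtracted) = 122 812 mm⁴.
Radius of gyration: k = √(I/A) = √(122 812 / 442.96) = 16.651 mm.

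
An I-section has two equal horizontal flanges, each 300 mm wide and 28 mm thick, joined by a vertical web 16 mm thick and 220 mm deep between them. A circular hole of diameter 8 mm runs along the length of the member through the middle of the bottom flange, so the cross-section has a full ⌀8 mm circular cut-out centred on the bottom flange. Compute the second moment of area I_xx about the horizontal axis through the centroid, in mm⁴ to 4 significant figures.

Treat the section as a set of non-overlapping primitives; coordinates are from the bounding-box lower-left.
Bottom flange: 300 × 28, A = 8 400 mm², y = 14 mm, Ī = 548 800 mm⁴.
Web: 16 × 220, A = 3 520 mm², y = 138 mm, Ī = 14 197 333 mm⁴.
Top flange: 300 × 28, A = 8 400 mm², y = 262 mm, Ī = 548 800 mm⁴.
Hole (subtracted): ⌀8, A = 50.2655 mm², y = 14 mm, Ī = 201.062 mm⁴.
Centroid: ȳ = ΣA·y / ΣA = 138.307 mm.
Transfer each piece to the horizontal axis through the centroid using Ī + A·d² with d = y − 138.307:
  bottom flange: d = -124.307 mm → contributes +130 348 576 mm⁴
  web: d = -0.307499 mm → contributes +14 197 666 mm⁴
  top flange: d = 123.693 mm → contributes +129 067 413 mm⁴
  hole: d = -124.307 mm → contributes −776 921 mm⁴
Total I = 272 836 734 mm⁴.

I_xx ≈ 2.728 × 10⁸ mm⁴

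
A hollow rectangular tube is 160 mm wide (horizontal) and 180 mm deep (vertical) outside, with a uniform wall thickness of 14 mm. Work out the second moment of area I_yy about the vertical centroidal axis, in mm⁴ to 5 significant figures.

Treat the section as a set of non-overlapping primitives; coordinates are from the bounding-box lower-left.
Outer rectangle: 160 × 180, A = 28 800 mm², x = 80 mm, Ī = 61 440 000 mm⁴.
Inner void (subtracted): 132 × 152, A = 20 064 mm², x = 80 mm, Ī = 29 132 928 mm⁴.
By symmetry the centroid is at mid-width, x̄ = 80 mm.
All pieces are centred on the vertical centroidal axis, so I = ΣĪ (holes subtracted) = 32 307 072 mm⁴.

I_yy ≈ 3.2307 × 10⁷ mm⁴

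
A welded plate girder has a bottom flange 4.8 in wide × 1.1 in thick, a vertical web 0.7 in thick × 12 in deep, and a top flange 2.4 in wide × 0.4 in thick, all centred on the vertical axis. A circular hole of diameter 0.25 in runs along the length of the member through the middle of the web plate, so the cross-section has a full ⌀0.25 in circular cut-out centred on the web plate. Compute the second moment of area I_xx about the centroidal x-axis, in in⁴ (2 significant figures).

Treat the section as a set of non-overlapping primitives; coordinates are from the bounding-box lower-left.
Bottom plate: 4.8 × 1.1, A = 5.28 in², y = 0.55 in, Ī = 0.5324 in⁴.
Web plate: 0.7 × 12, A = 8.4 in², y = 7.1 in, Ī = 100.8 in⁴.
Top plate: 2.4 × 0.4, A = 0.96 in², y = 13.3 in, Ī = 0.0128 in⁴.
Hole (subtracted): ⌀0.25, A = 0.04909 in², y = 7.1 in, Ī = 0.0001917 in⁴.
Centroid: ȳ = ΣA·y / ΣA = 5.138 in.
Transfer each piece to the centroidal x-axis using Ī + A·d² with d = y − 5.138:
  bottom plate: d = -4.588 in → contributes +111.7 in⁴
  web plate: d = 1.962 in → contributes +133.1 in⁴
  top plate: d = 8.162 in → contributes +63.97 in⁴
  hole: d = 1.962 in → contributes −0.1892 in⁴
Total I = 308.6 in⁴.

I_xx ≈ 310 in⁴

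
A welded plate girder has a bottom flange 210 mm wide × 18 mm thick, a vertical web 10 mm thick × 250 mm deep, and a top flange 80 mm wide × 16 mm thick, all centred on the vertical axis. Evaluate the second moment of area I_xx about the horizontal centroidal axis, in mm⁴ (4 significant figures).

Treat the section as a set of non-overlapping primitives; coordinates are from the bounding-box lower-left.
Bottom plate: 210 × 18, A = 3 780 mm², y = 9 mm, Ī = 102 060 mm⁴.
Web plate: 10 × 250, A = 2 500 mm², y = 143 mm, Ī = 13 020 833 mm⁴.
Top plate: 80 × 16, A = 1 280 mm², y = 276 mm, Ī = 27306.7 mm⁴.
Centroid: ȳ = ΣA·y / ΣA = 98.5185 mm.
Transfer each piece to the horizontal centroidal axis using Ī + A·d² with d = y − 98.5185:
  bottom plate: d = -89.5185 mm → contributes +30 393 336 mm⁴
  web plate: d = 44.4815 mm → contributes +17 967 339 mm⁴
  top plate: d = 177.481 mm → contributes +40 346 892 mm⁴
Total I = 88 707 567 mm⁴.

I_xx ≈ 8.871 × 10⁷ mm⁴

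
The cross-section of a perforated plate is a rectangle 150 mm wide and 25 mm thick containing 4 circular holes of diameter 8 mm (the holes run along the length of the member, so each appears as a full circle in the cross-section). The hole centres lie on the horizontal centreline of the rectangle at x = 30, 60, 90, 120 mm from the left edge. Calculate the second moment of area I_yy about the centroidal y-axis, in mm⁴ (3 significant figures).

Treat the section as a set of non-overlapping primitives; coordinates are from the bounding-box lower-left.
Plate: 150 × 25, A = 3 750 mm², x = 75 mm, Ī = 7 031 250 mm⁴.
Hole 1 (subtracted): ⌀8, A = 50.265 mm², x = 30 mm, Ī = 201.06 mm⁴.
Hole 2 (subtracted): ⌀8, A = 50.265 mm², x = 60 mm, Ī = 201.06 mm⁴.
Hole 3 (subtracted): ⌀8, A = 50.265 mm², x = 90 mm, Ī = 201.06 mm⁴.
Hole 4 (subtracted): ⌀8, A = 50.265 mm², x = 120 mm, Ī = 201.06 mm⁴.
By symmetry the centroid is at mid-width, x̄ = 75 mm.
Transfer each piece to the centroidal y-axis using Ī + A·d² with d = x − 75:
  plate: d = 0 mm → contributes +7 031 250 mm⁴
  hole 1: d = -45 mm → contributes −101 989 mm⁴
  hole 2: d = -15 mm → contributes −11 511 mm⁴
  hole 3: d = 15 mm → contributes −11 511 mm⁴
  hole 4: d = 45 mm → contributes −101 989 mm⁴
Total I = 6 804 251 mm⁴.

I_yy ≈ 6.80 × 10⁶ mm⁴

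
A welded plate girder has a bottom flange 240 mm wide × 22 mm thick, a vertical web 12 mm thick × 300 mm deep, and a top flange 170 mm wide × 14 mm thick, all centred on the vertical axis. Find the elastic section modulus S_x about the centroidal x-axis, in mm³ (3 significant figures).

S_x ≈ 9.82 × 10⁵ mm³

Treat the section as a set of non-overlapping primitives; coordinates are from the bounding-box lower-left.
Bottom plate: 240 × 22, A = 5 280 mm², y = 11 mm, Ī = 212 960 mm⁴.
Web plate: 12 × 300, A = 3 600 mm², y = 172 mm, Ī = 27 000 000 mm⁴.
Top plate: 170 × 14, A = 2 380 mm², y = 329 mm, Ī = 38 873 mm⁴.
Centroid: ȳ = ΣA·y / ΣA = 129.69 mm.
Transfer each piece to the centroidal x-axis using Ī + A·d² with d = y − 129.69:
  bottom plate: d = -118.69 mm → contributes +74 592 943 mm⁴
  web plate: d = 42.311 mm → contributes +33 444 744 mm⁴
  top plate: d = 199.31 mm → contributes +94 583 918 mm⁴
Total I = 202 621 605 mm⁴.
Extreme fibre distance c = 206.31 mm; S = I/c = 982 118 mm³.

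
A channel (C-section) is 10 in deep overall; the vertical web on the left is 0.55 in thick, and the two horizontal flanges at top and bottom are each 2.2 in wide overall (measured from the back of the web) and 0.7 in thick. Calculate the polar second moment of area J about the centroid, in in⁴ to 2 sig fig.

J ≈ 99 in⁴

Treat the section as a set of non-overlapping primitives; coordinates are from the bounding-box lower-left.
Web: 0.55 × 10, A = 5.5 in², y = 5 in, Ī = 45.83 in⁴.
Top flange (beyond web): 1.65 × 0.7, A = 1.155 in², y = 9.65 in, Ī = 0.04716 in⁴.
Bottom flange (beyond web): 1.65 × 0.7, A = 1.155 in², y = 0.35 in, Ī = 0.04716 in⁴.
By symmetry the centroid is at mid-height, ȳ = 5 in.
Transfer each piece to the centroidal x-axis using Ī + A·d² with d = y − 5:
  web: d = 0 in → contributes +45.83 in⁴
  top flange (beyond web): d = 4.65 in → contributes +25.02 in⁴
  bottom flange (beyond web): d = -4.65 in → contributes +25.02 in⁴
Total I = 95.88 in⁴.
For the y-axis: x̄ = 0.6004 in.
Repeating about the centroidal y-axis gives I_y = 2.631 in⁴.
Polar second moment: J = I_x + I_y = 98.51 in⁴.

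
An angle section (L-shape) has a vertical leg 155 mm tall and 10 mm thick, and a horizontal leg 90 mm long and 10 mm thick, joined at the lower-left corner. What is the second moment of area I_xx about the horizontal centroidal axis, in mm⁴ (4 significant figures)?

Split into non-overlapping primitives; take the origin at the lower-left of the bounding box.
Vertical leg: 10 × 155, A = 1 550 mm², y = 77.5 mm, Ī = 3 103 229 mm⁴.
Horizontal leg (remainder): 80 × 10, A = 800 mm², y = 5 mm, Ī = 6666.67 mm⁴.
Centroid: ȳ = ΣA·y / ΣA = 52.8191 mm.
Transfer each piece to the horizontal centroidal axis using Ī + A·d² with d = y − 52.8191:
  vertical leg: d = 24.6809 mm → contributes +4 047 403 mm⁴
  horizontal leg (remainder): d = -47.8191 mm → contributes +1 836 003 mm⁴
Total I = 5 883 406 mm⁴.

I_xx ≈ 5.883 × 10⁶ mm⁴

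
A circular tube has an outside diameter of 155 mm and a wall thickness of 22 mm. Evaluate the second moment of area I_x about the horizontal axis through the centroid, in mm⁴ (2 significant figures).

Decompose the section into non-overlapping parts with the origin at the bottom-left of its bounding rectangle.
Outer circle: ⌀155, A = 18 869 mm², y = 77.5 mm, Ī = 28 333 269 mm⁴.
Bore (subtracted): ⌀111, A = 9 677 mm², y = 77.5 mm, Ī = 7 451 811 mm⁴.
By symmetry the centroid is at mid-height, ȳ = 77.5 mm.
All pieces are centred on the horizontal axis through the centroid, so I = ΣĪ (holes subtracted) = 20 881 459 mm⁴.

I_x ≈ 2.1 × 10⁷ mm⁴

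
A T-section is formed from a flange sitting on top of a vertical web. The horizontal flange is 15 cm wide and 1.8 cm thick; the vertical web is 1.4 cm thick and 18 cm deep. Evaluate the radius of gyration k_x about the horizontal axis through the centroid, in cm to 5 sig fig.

k_x ≈ 6.1358 cm

Treat the section as a set of non-overlapping primitives; coordinates are from the bounding-box lower-left.
Flange: 15 × 1.8, A = 27 cm², y = 18.9 cm, Ī = 7.29 cm⁴.
Web: 1.4 × 18, A = 25.2 cm², y = 9 cm, Ī = 680.4 cm⁴.
Centroid: ȳ = ΣA·y / ΣA = 14.12069 cm.
Transfer each piece to the horizontal axis through the centroid using Ī + A·d² with d = y − 14.12069:
  flange: d = 4.77931 cm → contributes +624.0188 cm⁴
  web: d = -5.12069 cm → contributes +1341.181 cm⁴
Total I = 1965.2 cm⁴.
Radius of gyration: k = √(I/A) = √(1965.2 / 52.2) = 6.135756 cm.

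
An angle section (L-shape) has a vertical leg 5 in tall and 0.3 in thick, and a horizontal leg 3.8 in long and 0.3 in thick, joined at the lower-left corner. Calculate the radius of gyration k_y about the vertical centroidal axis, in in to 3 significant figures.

k_y ≈ 1.14 in

Treat the section as a set of non-overlapping primitives; coordinates are from the bounding-box lower-left.
Vertical leg: 0.3 × 5, A = 1.5 in², x = 0.15 in, Ī = 0.01125 in⁴.
Horizontal leg (remainder): 3.5 × 0.3, A = 1.05 in², x = 2.05 in, Ī = 1.0719 in⁴.
Centroid: x̄ = ΣA·x / ΣA = 0.93235 in.
Transfer each piece to the vertical centroidal axis using Ī + A·d² with d = x − 0.93235:
  vertical leg: d = -0.78235 in → contributes +0.92936 in⁴
  horizontal leg (remainder): d = 1.1176 in → contributes +2.3835 in⁴
Total I = 3.3128 in⁴.
Radius of gyration: k = √(I/A) = √(3.3128 / 2.55) = 1.1398 in.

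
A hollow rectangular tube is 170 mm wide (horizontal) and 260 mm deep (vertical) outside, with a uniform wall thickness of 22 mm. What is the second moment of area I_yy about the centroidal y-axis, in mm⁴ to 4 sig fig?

I_yy ≈ 7.044 × 10⁷ mm⁴

Treat the section as a set of non-overlapping primitives; coordinates are from the bounding-box lower-left.
Outer rectangle: 170 × 260, A = 44 200 mm², x = 85 mm, Ī = 106 448 333 mm⁴.
Inner void (subtracted): 126 × 216, A = 27 216 mm², x = 85 mm, Ī = 36 006 768 mm⁴.
By symmetry the centroid is at mid-width, x̄ = 85 mm.
All pieces are centred on the centroidal y-axis, so I = ΣĪ (holes subtracted) = 70 441 565 mm⁴.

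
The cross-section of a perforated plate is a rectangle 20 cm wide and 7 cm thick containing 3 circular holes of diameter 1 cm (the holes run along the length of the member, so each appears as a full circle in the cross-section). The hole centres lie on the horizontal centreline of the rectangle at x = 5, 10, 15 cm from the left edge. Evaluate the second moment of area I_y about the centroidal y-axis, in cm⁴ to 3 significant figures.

Split into non-overlapping primitives; take the origin at the lower-left of the bounding box.
Plate: 20 × 7, A = 140 cm², x = 10 cm, Ī = 4666.7 cm⁴.
Hole 1 (subtracted): ⌀1, A = 0.7854 cm², x = 5 cm, Ī = 0.049087 cm⁴.
Hole 2 (subtracted): ⌀1, A = 0.7854 cm², x = 10 cm, Ī = 0.049087 cm⁴.
Hole 3 (subtracted): ⌀1, A = 0.7854 cm², x = 15 cm, Ī = 0.049087 cm⁴.
By symmetry the centroid is at mid-width, x̄ = 10 cm.
Transfer each piece to the centroidal y-axis using Ī + A·d² with d = x − 10:
  plate: d = 0 cm → contributes +4666.7 cm⁴
  hole 1: d = -5 cm → contributes −19.684 cm⁴
  hole 2: d = 0 cm → contributes −0.049087 cm⁴
  hole 3: d = 5 cm → contributes −19.684 cm⁴
Total I = 4627.2 cm⁴.

I_y ≈ 4630 cm⁴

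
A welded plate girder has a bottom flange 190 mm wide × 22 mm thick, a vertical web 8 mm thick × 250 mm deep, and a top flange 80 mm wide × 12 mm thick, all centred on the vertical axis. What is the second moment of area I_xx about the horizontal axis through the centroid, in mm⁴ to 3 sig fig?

I_xx ≈ 7.69 × 10⁷ mm⁴

Split into non-overlapping primitives; take the origin at the lower-left of the bounding box.
Bottom plate: 190 × 22, A = 4 180 mm², y = 11 mm, Ī = 168 593 mm⁴.
Web plate: 8 × 250, A = 2 000 mm², y = 147 mm, Ī = 10 416 667 mm⁴.
Top plate: 80 × 12, A = 960 mm², y = 278 mm, Ī = 11 520 mm⁴.
Centroid: ȳ = ΣA·y / ΣA = 84.994 mm.
Transfer each piece to the horizontal axis through the centroid using Ī + A·d² with d = y − 84.994:
  bottom plate: d = -73.994 mm → contributes +23 054 808 mm⁴
  web plate: d = 62.006 mm → contributes +18 106 056 mm⁴
  top plate: d = 193.01 mm → contributes +35 772 636 mm⁴
Total I = 76 933 500 mm⁴.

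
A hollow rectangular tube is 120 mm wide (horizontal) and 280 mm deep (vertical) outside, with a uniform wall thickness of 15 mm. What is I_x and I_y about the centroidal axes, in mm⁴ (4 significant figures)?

Treat the section as a set of non-overlapping primitives; coordinates are from the bounding-box lower-left.
Outer rectangle: 120 × 280, A = 33 600 mm², y = 140 mm, Ī = 219 520 000 mm⁴.
Inner void (subtracted): 90 × 250, A = 22 500 mm², y = 140 mm, Ī = 117 187 500 mm⁴.
By symmetry the centroid is at mid-height, ȳ = 140 mm.
All pieces are centred on the centroidal x-axis, so I = ΣĪ (holes subtracted) = 102 332 500 mm⁴.
Repeating about the centroidal y-axis gives I_y = 25 132 500 mm⁴.

I_x ≈ 1.023 × 10⁸ mm⁴, I_y ≈ 2.513 × 10⁷ mm⁴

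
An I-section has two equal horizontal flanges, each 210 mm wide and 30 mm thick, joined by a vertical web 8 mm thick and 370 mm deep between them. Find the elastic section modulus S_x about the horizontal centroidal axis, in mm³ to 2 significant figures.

Treat the section as a set of non-overlapping primitives; coordinates are from the bounding-box lower-left.
Bottom flange: 210 × 30, A = 6 300 mm², y = 15 mm, Ī = 472 500 mm⁴.
Web: 8 × 370, A = 2 960 mm², y = 215 mm, Ī = 33 768 667 mm⁴.
Top flange: 210 × 30, A = 6 300 mm², y = 415 mm, Ī = 472 500 mm⁴.
By symmetry the centroid is at mid-height, ȳ = 215 mm.
Transfer each piece to the horizontal centroidal axis using Ī + A·d² with d = y − 215:
  bottom flange: d = -200 mm → contributes +252 472 500 mm⁴
  web: d = 0 mm → contributes +33 768 667 mm⁴
  top flange: d = 200 mm → contributes +252 472 500 mm⁴
Total I = 538 713 667 mm⁴.
Extreme fibre distance c = 215 mm; S = I/c = 2 505 645 mm³.

S_x ≈ 2.5 × 10⁶ mm³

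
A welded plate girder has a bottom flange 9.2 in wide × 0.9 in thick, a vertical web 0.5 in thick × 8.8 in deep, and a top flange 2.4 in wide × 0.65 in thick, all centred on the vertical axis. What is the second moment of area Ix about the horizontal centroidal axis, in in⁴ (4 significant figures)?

Decompose the section into non-overlapping parts with the origin at the bottom-left of its bounding rectangle.
Bottom plate: 9.2 × 0.9, A = 8.28 in², y = 0.45 in, Ī = 0.5589 in⁴.
Web plate: 0.5 × 8.8, A = 4.4 in², y = 5.3 in, Ī = 28.3947 in⁴.
Top plate: 2.4 × 0.65, A = 1.56 in², y = 10.025 in, Ī = 0.054925 in⁴.
Centroid: ȳ = ΣA·y / ΣA = 2.99754 in.
Transfer each piece to the horizontal centroidal axis using Ī + A·d² with d = y − 2.99754:
  bottom plate: d = -2.54754 in → contributes +54.2959 in⁴
  web plate: d = 2.30246 in → contributes +51.7204 in⁴
  top plate: d = 7.02746 in → contributes +77.0958 in⁴
Total I = 183.112 in⁴.

Ix ≈ 183.1 in⁴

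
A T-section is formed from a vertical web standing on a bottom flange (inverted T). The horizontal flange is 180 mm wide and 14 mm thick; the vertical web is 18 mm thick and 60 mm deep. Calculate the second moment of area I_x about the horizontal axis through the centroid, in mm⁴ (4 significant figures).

I_x ≈ 1.400 × 10⁶ mm⁴

Split into non-overlapping primitives; take the origin at the lower-left of the bounding box.
Flange: 180 × 14, A = 2 520 mm², y = 7 mm, Ī = 41 160 mm⁴.
Web: 18 × 60, A = 1 080 mm², y = 44 mm, Ī = 324 000 mm⁴.
Centroid: ȳ = ΣA·y / ΣA = 18.1 mm.
Transfer each piece to the horizontal axis through the centroid using Ī + A·d² with d = y − 18.1:
  flange: d = -11.1 mm → contributes +351 649 mm⁴
  web: d = 25.9 mm → contributes +1 048 475 mm⁴
Total I = 1 400 124 mm⁴.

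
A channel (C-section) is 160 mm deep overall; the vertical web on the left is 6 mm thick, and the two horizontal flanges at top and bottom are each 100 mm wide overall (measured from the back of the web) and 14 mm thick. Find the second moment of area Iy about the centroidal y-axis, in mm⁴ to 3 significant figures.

Split into non-overlapping primitives; take the origin at the lower-left of the bounding box.
Web: 6 × 160, A = 960 mm², x = 3 mm, Ī = 2 880 mm⁴.
Top flange (beyond web): 94 × 14, A = 1 316 mm², x = 53 mm, Ī = 969 015 mm⁴.
Bottom flange (beyond web): 94 × 14, A = 1 316 mm², x = 53 mm, Ī = 969 015 mm⁴.
Centroid: x̄ = ΣA·x / ΣA = 39.637 mm.
Transfer each piece to the centroidal y-axis using Ī + A·d² with d = x − 39.637:
  web: d = -36.637 mm → contributes +1 291 457 mm⁴
  top flange (beyond web): d = 13.363 mm → contributes +1 204 014 mm⁴
  bottom flange (beyond web): d = 13.363 mm → contributes +1 204 014 mm⁴
Total I = 3 699 484 mm⁴.

Iy ≈ 3.70 × 10⁶ mm⁴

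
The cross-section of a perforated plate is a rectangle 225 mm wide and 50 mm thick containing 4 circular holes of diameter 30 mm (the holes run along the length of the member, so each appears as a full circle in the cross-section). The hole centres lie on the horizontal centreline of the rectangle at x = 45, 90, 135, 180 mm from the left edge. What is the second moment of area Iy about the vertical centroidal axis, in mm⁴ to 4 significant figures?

Iy ≈ 4.014 × 10⁷ mm⁴

Split into non-overlapping primitives; take the origin at the lower-left of the bounding box.
Plate: 225 × 50, A = 11 250 mm², x = 112.5 mm, Ī = 47 460 938 mm⁴.
Hole 1 (subtracted): ⌀30, A = 706.858 mm², x = 45 mm, Ī = 39760.8 mm⁴.
Hole 2 (subtracted): ⌀30, A = 706.858 mm², x = 90 mm, Ī = 39760.8 mm⁴.
Hole 3 (subtracted): ⌀30, A = 706.858 mm², x = 135 mm, Ī = 39760.8 mm⁴.
Hole 4 (subtracted): ⌀30, A = 706.858 mm², x = 180 mm, Ī = 39760.8 mm⁴.
By symmetry the centroid is at mid-width, x̄ = 112.5 mm.
Transfer each piece to the vertical centroidal axis using Ī + A·d² with d = x − 112.5:
  plate: d = 0 mm → contributes +47 460 938 mm⁴
  hole 1: d = -67.5 mm → contributes −3 260 384 mm⁴
  hole 2: d = -22.5 mm → contributes −397 608 mm⁴
  hole 3: d = 22.5 mm → contributes −397 608 mm⁴
  hole 4: d = 67.5 mm → contributes −3 260 384 mm⁴
Total I = 40 144 954 mm⁴.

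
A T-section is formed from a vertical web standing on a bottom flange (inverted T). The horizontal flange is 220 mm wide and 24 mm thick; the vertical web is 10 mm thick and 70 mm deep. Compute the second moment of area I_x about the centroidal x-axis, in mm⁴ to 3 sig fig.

Decompose the section into non-overlapping parts with the origin at the bottom-left of its bounding rectangle.
Flange: 220 × 24, A = 5 280 mm², y = 12 mm, Ī = 253 440 mm⁴.
Web: 10 × 70, A = 700 mm², y = 59 mm, Ī = 285 833 mm⁴.
Centroid: ȳ = ΣA·y / ΣA = 17.502 mm.
Transfer each piece to the centroidal x-axis using Ī + A·d² with d = y − 17.502:
  flange: d = -5.5017 mm → contributes +413 257 mm⁴
  web: d = 41.498 mm → contributes +1 491 311 mm⁴
Total I = 1 904 568 mm⁴.

I_x ≈ 1.90 × 10⁶ mm⁴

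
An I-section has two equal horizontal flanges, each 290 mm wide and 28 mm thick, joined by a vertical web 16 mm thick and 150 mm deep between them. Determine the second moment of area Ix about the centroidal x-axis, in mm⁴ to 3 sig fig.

Ix ≈ 1.34 × 10⁸ mm⁴

Treat the section as a set of non-overlapping primitives; coordinates are from the bounding-box lower-left.
Bottom flange: 290 × 28, A = 8 120 mm², y = 14 mm, Ī = 530 507 mm⁴.
Web: 16 × 150, A = 2 400 mm², y = 103 mm, Ī = 4 500 000 mm⁴.
Top flange: 290 × 28, A = 8 120 mm², y = 192 mm, Ī = 530 507 mm⁴.
By symmetry the centroid is at mid-height, ȳ = 103 mm.
Transfer each piece to the centroidal x-axis using Ī + A·d² with d = y − 103:
  bottom flange: d = -89 mm → contributes +64 849 027 mm⁴
  web: d = 0 mm → contributes +4 500 000 mm⁴
  top flange: d = 89 mm → contributes +64 849 027 mm⁴
Total I = 134 198 053 mm⁴.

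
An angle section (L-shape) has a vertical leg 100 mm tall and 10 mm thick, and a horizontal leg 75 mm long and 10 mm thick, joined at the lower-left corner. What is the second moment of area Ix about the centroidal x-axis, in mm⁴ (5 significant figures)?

Decompose the section into non-overlapping parts with the origin at the bottom-left of its bounding rectangle.
Vertical leg: 10 × 100, A = 1 000 mm², y = 50 mm, Ī = 833333.3 mm⁴.
Horizontal leg (remainder): 65 × 10, A = 650 mm², y = 5 mm, Ī = 5416.667 mm⁴.
Centroid: ȳ = ΣA·y / ΣA = 32.27273 mm.
Transfer each piece to the centroidal x-axis using Ī + A·d² with d = y − 32.27273:
  vertical leg: d = 17.72727 mm → contributes +1 147 590 mm⁴
  horizontal leg (remainder): d = -27.27273 mm → contributes +488887.7 mm⁴
Total I = 1 636 477 mm⁴.

Ix ≈ 1.6365 × 10⁶ mm⁴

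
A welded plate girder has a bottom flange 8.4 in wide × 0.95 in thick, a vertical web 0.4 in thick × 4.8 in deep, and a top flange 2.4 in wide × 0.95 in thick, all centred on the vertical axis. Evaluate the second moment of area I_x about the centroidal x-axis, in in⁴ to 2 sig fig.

Split into non-overlapping primitives; take the origin at the lower-left of the bounding box.
Bottom plate: 8.4 × 0.95, A = 7.98 in², y = 0.475 in, Ī = 0.6002 in⁴.
Web plate: 0.4 × 4.8, A = 1.92 in², y = 3.35 in, Ī = 3.686 in⁴.
Top plate: 2.4 × 0.95, A = 2.28 in², y = 6.225 in, Ī = 0.1715 in⁴.
Centroid: ȳ = ΣA·y / ΣA = 2.005 in.
Transfer each piece to the centroidal x-axis using Ī + A·d² with d = y − 2.005:
  bottom plate: d = -1.53 in → contributes +19.27 in⁴
  web plate: d = 1.345 in → contributes +7.162 in⁴
  top plate: d = 4.22 in → contributes +40.78 in⁴
Total I = 67.21 in⁴.

I_x ≈ 67 in⁴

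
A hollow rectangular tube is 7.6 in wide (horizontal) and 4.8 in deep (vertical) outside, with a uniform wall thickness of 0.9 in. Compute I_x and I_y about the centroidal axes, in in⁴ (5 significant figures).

I_x ≈ 56.992 in⁴, I_y ≈ 126.81 in⁴

Split into non-overlapping primitives; take the origin at the lower-left of the bounding box.
Outer rectangle: 7.6 × 4.8, A = 36.48 in², y = 2.4 in, Ī = 70.0416 in⁴.
Inner void (subtracted): 5.8 × 3, A = 17.4 in², y = 2.4 in, Ī = 13.05 in⁴.
By symmetry the centroid is at mid-height, ȳ = 2.4 in.
All pieces are centred on the centroidal x-axis, so I = ΣĪ (holes subtracted) = 56.9916 in⁴.
Repeating about the centroidal y-axis gives I_y = 126.8124 in⁴.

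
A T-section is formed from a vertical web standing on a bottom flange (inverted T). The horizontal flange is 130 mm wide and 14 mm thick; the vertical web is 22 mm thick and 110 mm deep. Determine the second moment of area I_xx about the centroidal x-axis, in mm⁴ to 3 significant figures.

Treat the section as a set of non-overlapping primitives; coordinates are from the bounding-box lower-left.
Flange: 130 × 14, A = 1 820 mm², y = 7 mm, Ī = 29 727 mm⁴.
Web: 22 × 110, A = 2 420 mm², y = 69 mm, Ī = 2 440 167 mm⁴.
Centroid: ȳ = ΣA·y / ΣA = 42.387 mm.
Transfer each piece to the centroidal x-axis using Ī + A·d² with d = y − 42.387:
  flange: d = -35.387 mm → contributes +2 308 776 mm⁴
  web: d = 26.613 mm → contributes +4 154 163 mm⁴
Total I = 6 462 939 mm⁴.

I_xx ≈ 6.46 × 10⁶ mm⁴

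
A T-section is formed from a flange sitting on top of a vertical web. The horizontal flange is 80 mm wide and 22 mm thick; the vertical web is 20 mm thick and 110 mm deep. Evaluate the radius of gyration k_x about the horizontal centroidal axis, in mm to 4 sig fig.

Treat the section as a set of non-overlapping primitives; coordinates are from the bounding-box lower-left.
Flange: 80 × 22, A = 1 760 mm², y = 121 mm, Ī = 70986.7 mm⁴.
Web: 20 × 110, A = 2 200 mm², y = 55 mm, Ī = 2 218 333 mm⁴.
Centroid: ȳ = ΣA·y / ΣA = 84.3333 mm.
Transfer each piece to the horizontal centroidal axis using Ī + A·d² with d = y − 84.3333:
  flange: d = 36.6667 mm → contributes +2 437 209 mm⁴
  web: d = -29.3333 mm → contributes +4 111 311 mm⁴
Total I = 6 548 520 mm⁴.
Radius of gyration: k = √(I/A) = √(6 548 520 / 3 960) = 40.6653 mm.

k_x ≈ 40.67 mm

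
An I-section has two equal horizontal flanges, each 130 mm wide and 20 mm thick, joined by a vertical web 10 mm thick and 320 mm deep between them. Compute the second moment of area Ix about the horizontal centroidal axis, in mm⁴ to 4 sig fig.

Ix ≈ 1.778 × 10⁸ mm⁴

Split into non-overlapping primitives; take the origin at the lower-left of the bounding box.
Bottom flange: 130 × 20, A = 2 600 mm², y = 10 mm, Ī = 86666.7 mm⁴.
Web: 10 × 320, A = 3 200 mm², y = 180 mm, Ī = 27 306 667 mm⁴.
Top flange: 130 × 20, A = 2 600 mm², y = 350 mm, Ī = 86666.7 mm⁴.
By symmetry the centroid is at mid-height, ȳ = 180 mm.
Transfer each piece to the horizontal centroidal axis using Ī + A·d² with d = y − 180:
  bottom flange: d = -170 mm → contributes +75 226 667 mm⁴
  web: d = 0 mm → contributes +27 306 667 mm⁴
  top flange: d = 170 mm → contributes +75 226 667 mm⁴
Total I = 177 760 000 mm⁴.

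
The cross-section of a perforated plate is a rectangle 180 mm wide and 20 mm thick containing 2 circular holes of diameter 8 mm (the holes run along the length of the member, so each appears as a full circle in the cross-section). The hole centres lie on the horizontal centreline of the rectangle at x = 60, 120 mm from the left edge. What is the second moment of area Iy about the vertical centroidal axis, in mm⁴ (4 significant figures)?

Decompose the section into non-overlapping parts with the origin at the bottom-left of its bounding rectangle.
Plate: 180 × 20, A = 3 600 mm², x = 90 mm, Ī = 9 720 000 mm⁴.
Hole 1 (subtracted): ⌀8, A = 50.2655 mm², x = 60 mm, Ī = 201.062 mm⁴.
Hole 2 (subtracted): ⌀8, A = 50.2655 mm², x = 120 mm, Ī = 201.062 mm⁴.
By symmetry the centroid is at mid-width, x̄ = 90 mm.
Transfer each piece to the vertical centroidal axis using Ī + A·d² with d = x − 90:
  plate: d = 0 mm → contributes +9 720 000 mm⁴
  hole 1: d = -30 mm → contributes −45 440 mm⁴
  hole 2: d = 30 mm → contributes −45 440 mm⁴
Total I = 9 629 120 mm⁴.

Iy ≈ 9.629 × 10⁶ mm⁴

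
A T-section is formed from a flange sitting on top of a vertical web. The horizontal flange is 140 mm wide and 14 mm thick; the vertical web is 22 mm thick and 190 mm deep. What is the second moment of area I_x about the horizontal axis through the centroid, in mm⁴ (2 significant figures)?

I_x ≈ 2.6 × 10⁷ mm⁴

Break the section into simple shapes (no overlaps), measuring from the bottom-left corner of the bounding box.
Flange: 140 × 14, A = 1 960 mm², y = 197 mm, Ī = 32 013 mm⁴.
Web: 22 × 190, A = 4 180 mm², y = 95 mm, Ī = 12 574 833 mm⁴.
Centroid: ȳ = ΣA·y / ΣA = 127.6 mm.
Transfer each piece to the horizontal axis through the centroid using Ī + A·d² with d = y − 127.6:
  flange: d = 69.44 mm → contributes +9 482 893 mm⁴
  web: d = -32.56 mm → contributes +17 006 346 mm⁴
Total I = 26 489 239 mm⁴.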